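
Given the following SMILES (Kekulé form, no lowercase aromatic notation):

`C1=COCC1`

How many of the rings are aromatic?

0

The SMILES encodes a five-membered ring of four carbons and one oxygen, with one C=C double bond and two sp³ carbons.
The 5-membered ring with one oxygen has two sp³ carbons, so it is not fully conjugated — not aromatic (2,3-dihydrofuran).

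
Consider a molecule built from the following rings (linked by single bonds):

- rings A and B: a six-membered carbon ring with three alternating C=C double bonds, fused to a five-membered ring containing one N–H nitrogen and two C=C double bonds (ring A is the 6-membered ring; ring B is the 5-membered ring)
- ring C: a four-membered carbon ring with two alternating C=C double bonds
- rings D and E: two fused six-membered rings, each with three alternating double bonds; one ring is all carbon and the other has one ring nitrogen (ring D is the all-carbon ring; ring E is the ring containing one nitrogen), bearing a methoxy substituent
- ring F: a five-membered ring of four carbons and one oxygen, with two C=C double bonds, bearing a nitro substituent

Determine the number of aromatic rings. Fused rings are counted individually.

Rings A and B form a fused bicyclic system (with one N–H) with 9 sp² atoms and 10 π electrons from ring double bonds plus a heteroatom lone pair. 10 = 4(2)+2, so the system is aromatic and both rings count as aromatic (indole).
Ring C has only sp² ring atoms; a planar conformation would have a fully conjugated π system of 4 electrons. But 4 = 4(1), which is 4n not 4n+2, so ring C is not aromatic (cyclobutadiene) — cyclobutadiene is antiaromatic and distorts to a rectangle.
Rings D and E form a fused bicyclic system (with one nitrogen) with 10 sp² atoms and 10 π electrons from ring double bonds. 10 = 4(2)+2, so the system is aromatic and both rings count as aromatic (quinoline).
Ring F has a continuous p-orbital overlap around the ring; 2 ring double bonds (4 π electrons) plus a heteroatom lone pair (2) give 6 π electrons. That satisfies 4n+2 with n=1, so ring F is aromatic (furan).
Aromatic: A, B, D, E, F. Total: 5.

5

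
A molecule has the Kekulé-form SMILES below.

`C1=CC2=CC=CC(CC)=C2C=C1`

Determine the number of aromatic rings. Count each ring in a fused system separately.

2

The SMILES encodes two fused six-membered carbon rings, each with three alternating C=C double bonds.
The fused 6/6-membered bicyclic is a single π system with 10 sp² atoms and 10 π electrons from ring double bonds. 10 = 4(2)+2, so the system is aromatic and both rings count as aromatic (naphthalene).
2 of the 2 rings are aromatic. Total: 2.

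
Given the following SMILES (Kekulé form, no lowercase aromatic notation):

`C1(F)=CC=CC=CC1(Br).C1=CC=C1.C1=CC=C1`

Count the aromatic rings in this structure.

The SMILES encodes a seven-membered carbon ring with three C=C double bonds and one sp³ carbon; a four-membered carbon ring with two alternating C=C double bonds; a four-membered carbon ring with two alternating C=C double bonds.
The 7-membered ring has one sp³ carbon, so it is not fully conjugated — not aromatic (cycloheptatriene).
The 4-membered ring has only sp² ring atoms; a planar conformation would have a fully conjugated π system of 4 electrons. But 4 = 4(1), which is 4n not 4n+2, so it is not aromatic (cyclobutadiene) — cyclobutadiene is antiaromatic and distorts to a rectangle.
The second 4-membered ring has only sp² ring atoms; a planar conformation would have a fully conjugated π system of 4 electrons. But 4 = 4(1), which is 4n not 4n+2, so it is not aromatic (cyclobutadiene) — cyclobutadiene is antiaromatic and distorts to a rectangle.
None of the rings are aromatic. Total: 0.

0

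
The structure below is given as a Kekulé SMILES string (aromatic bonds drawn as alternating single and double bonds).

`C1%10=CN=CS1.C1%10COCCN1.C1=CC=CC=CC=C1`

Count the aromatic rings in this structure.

The SMILES encodes a five-membered ring with a sulfur at position 1 and a nitrogen at position 3 (in a C=N bond), with two double bonds; a six-membered saturated ring with an oxygen and an N–H nitrogen at positions 1 and 4; an eight-membered carbon ring with four alternating C=C double bonds.
The 5-membered ring with one sulfur and one =N– is fully conjugated (every ring atom contributes a p orbital); 2 ring double bonds (4 π electrons) plus a heteroatom lone pair (2) give 6 π electrons. Since 6 = 4n+2 (n=1), it is aromatic (thiazole).
The 6-membered ring with one oxygen and one N–H (1,4) has only sp³ atoms, so it is not fully conjugated — not aromatic (morpholine).
The 8-membered ring has only sp² ring atoms; a planar conformation would have a fully conjugated π system of 8 electrons. But 8 = 4(2), which is 4n not 4n+2, so it is not aromatic (cyclooctatetraene) — cyclooctatetraene distorts into a non-planar tub to avoid antiaromaticity.
1 of the 3 rings is aromatic. Total: 1.

1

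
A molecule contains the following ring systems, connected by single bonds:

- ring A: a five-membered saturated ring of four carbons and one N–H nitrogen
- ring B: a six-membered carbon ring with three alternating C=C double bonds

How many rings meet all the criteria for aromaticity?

Ring A has only sp³ atoms, so it is not fully conjugated — not aromatic (pyrrolidine).
Ring B is fully conjugated (every ring atom contributes a p orbital); 3 ring double bonds give 6 π electrons. That satisfies 4n+2 with n=1, so ring B is aromatic (benzene).
Aromatic: B. Total: 1.

1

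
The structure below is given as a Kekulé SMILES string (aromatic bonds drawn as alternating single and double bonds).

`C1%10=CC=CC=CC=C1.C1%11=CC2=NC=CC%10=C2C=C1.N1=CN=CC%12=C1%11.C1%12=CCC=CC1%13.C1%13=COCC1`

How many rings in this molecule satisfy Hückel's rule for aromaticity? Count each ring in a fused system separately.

3

The SMILES encodes an eight-membered carbon ring with four alternating C=C double bonds; two fused six-membered rings, each with three alternating double bonds; one ring is all carbon and the other has one ring nitrogen; a six-membered ring with nitrogens at positions 1 and 3 and three alternating double bonds; a six-membered carbon ring with two isolated C=C double bonds and two sp³ carbons; a five-membered ring of four carbons and one oxygen, with one C=C double bond and two sp³ carbons.
The 8-membered ring has only sp² ring atoms; a planar conformation would have a fully conjugated π system of 8 electrons. But 8 = 4(2), which is 4n not 4n+2, so it is not aromatic (cyclooctatetraene) — cyclooctatetraene distorts into a non-planar tub to avoid antiaromaticity.
The fused 6/6-membered bicyclic (with one nitrogen) is a single π system with 10 sp² atoms and 10 π electrons from ring double bonds. 10 = 4(2)+2, so the system is aromatic and both rings count as aromatic (quinoline).
The 6-membered ring with two nitrogens (1,3) is planar and fully conjugated; 3 ring double bonds give 6 π electrons. That satisfies 4n+2 with n=1, so it is aromatic (pyrimidine).
The 6-membered ring has two sp³ carbons, so it is not fully conjugated — not aromatic (1,4-cyclohexadiene).
The 5-membered ring with one oxygen has two sp³ carbons, so it is not fully conjugated — not aromatic (2,3-dihydrofuran).
3 of the 6 rings are aromatic. Total: 3.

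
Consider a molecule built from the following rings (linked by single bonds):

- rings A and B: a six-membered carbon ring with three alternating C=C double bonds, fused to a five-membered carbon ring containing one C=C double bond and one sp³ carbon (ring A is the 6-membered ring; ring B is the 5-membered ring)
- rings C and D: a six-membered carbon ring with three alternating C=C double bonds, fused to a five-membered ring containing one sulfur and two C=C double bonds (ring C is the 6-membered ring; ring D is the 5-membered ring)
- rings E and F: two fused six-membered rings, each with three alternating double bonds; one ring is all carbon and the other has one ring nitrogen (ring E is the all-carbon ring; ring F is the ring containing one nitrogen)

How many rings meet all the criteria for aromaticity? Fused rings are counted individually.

Ring A is planar and fully conjugated; 3 ring double bonds give 6 π electrons. That satisfies 4n+2 with n=1, so ring A is aromatic (benzene ring).
Ring B has one sp³ carbon, so it is not fully conjugated — not aromatic (cyclopentene ring).
Rings C and D form a fused bicyclic system (with one sulfur) with 9 sp² atoms and 10 π electrons from ring double bonds plus a heteroatom lone pair. 10 = 4(2)+2, so the system is aromatic and both rings count as aromatic (benzothiophene).
Rings E and F form a fused bicyclic system (with one nitrogen) with 10 sp² atoms and 10 π electrons from ring double bonds. 10 = 4(2)+2, so the system is aromatic and both rings count as aromatic (quinoline).
Aromatic: A, C, D, E, F. Total: 5.

5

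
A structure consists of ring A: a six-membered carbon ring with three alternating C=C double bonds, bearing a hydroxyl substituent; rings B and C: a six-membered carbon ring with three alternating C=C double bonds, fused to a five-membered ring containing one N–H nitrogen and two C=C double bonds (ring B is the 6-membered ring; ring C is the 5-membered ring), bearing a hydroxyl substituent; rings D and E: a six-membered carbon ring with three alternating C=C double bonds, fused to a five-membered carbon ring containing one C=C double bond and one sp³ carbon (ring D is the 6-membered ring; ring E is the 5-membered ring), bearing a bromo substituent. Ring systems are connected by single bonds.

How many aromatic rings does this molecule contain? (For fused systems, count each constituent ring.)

Ring A has a continuous p-orbital overlap around the ring; 3 ring double bonds give 6 π electrons. 6 = 4(1)+2, so ring A is aromatic (benzene).
Rings B and C form a fused bicyclic system (with one N–H) with 9 sp² atoms and 10 π electrons from ring double bonds plus a heteroatom lone pair. 10 = 4(2)+2, so the system is aromatic and both rings count as aromatic (indole).
Ring D is fully conjugated (every ring atom contributes a p orbital); 3 ring double bonds give 6 π electrons. That satisfies 4n+2 with n=1, so ring D is aromatic (benzene ring).
Ring E has one sp³ carbon, so it is not fully conjugated — not aromatic (cyclopentene ring).
Aromatic: A, B, C, D. Total: 4.

4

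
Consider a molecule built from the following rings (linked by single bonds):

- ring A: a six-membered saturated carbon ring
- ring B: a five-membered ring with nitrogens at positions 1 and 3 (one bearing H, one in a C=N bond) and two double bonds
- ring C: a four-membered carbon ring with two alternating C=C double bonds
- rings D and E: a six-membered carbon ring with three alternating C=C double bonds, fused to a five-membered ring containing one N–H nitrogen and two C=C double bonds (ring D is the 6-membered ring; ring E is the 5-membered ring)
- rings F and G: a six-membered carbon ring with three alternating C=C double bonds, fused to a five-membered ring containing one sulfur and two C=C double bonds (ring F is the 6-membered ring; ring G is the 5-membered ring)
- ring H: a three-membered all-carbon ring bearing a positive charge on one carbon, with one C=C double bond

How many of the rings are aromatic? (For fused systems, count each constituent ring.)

6

Ring A has only sp³ atoms, so it is not fully conjugated — not aromatic (cyclohexane).
Ring B is fully conjugated (every ring atom contributes a p orbital); 2 ring double bonds (4 π electrons) plus a heteroatom lone pair (2) give 6 π electrons. That satisfies 4n+2 with n=1, so ring B is aromatic (imidazole).
Ring C has only sp² ring atoms; a planar conformation would have a fully conjugated π system of 4 electrons. But 4 = 4(1), which is 4n not 4n+2, so ring C is not aromatic (cyclobutadiene) — cyclobutadiene is antiaromatic and distorts to a rectangle.
Rings D and E form a fused bicyclic system (with one N–H) with 9 sp² atoms and 10 π electrons from ring double bonds plus a heteroatom lone pair. 10 = 4(2)+2, so the system is aromatic and both rings count as aromatic (indole).
Rings F and G form a fused bicyclic system (with one sulfur) with 9 sp² atoms and 10 π electrons from ring double bonds plus a heteroatom lone pair. 10 = 4(2)+2, so the system is aromatic and both rings count as aromatic (benzothiophene).
Ring H is planar and fully conjugated; 1 ring double bond (2 π electrons) plus the carbocation's empty p orbital (0, but keeps the ring conjugated) give 2 π electrons. That satisfies 4n+2 with n=0, so ring H is aromatic (cyclopropenyl cation).
Aromatic: B, D, E, F, G, H. Total: 6.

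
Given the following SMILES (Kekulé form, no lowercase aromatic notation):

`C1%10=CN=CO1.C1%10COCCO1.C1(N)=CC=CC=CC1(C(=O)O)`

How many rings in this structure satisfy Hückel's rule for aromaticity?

1

The SMILES encodes a five-membered ring with an oxygen at position 1 and a nitrogen at position 3 (in a C=N bond), with two double bonds; a six-membered saturated ring with oxygens at positions 1 and 4; a seven-membered carbon ring with three C=C double bonds and one sp³ carbon.
The 5-membered ring with one oxygen and one =N– is fully conjugated (every ring atom contributes a p orbital); 2 ring double bonds (4 π electrons) plus a heteroatom lone pair (2) give 6 π electrons. Since 6 = 4n+2 (n=1), it is aromatic (oxazole).
The 6-membered ring with two oxygens (1,4) has only sp³ atoms, so it is not fully conjugated — not aromatic (1,4-dioxane).
The 7-membered ring has one sp³ carbon, so it is not fully conjugated — not aromatic (cycloheptatriene).
1 of the 3 rings is aromatic. Total: 1.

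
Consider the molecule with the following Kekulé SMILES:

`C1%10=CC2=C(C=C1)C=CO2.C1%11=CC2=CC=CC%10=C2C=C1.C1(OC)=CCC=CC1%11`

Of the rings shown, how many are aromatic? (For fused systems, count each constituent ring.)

4

The SMILES encodes a six-membered carbon ring with three alternating C=C double bonds, fused to a five-membered ring containing one oxygen and two C=C double bonds; two fused six-membered carbon rings, each with three alternating C=C double bonds; a six-membered carbon ring with two isolated C=C double bonds and two sp³ carbons.
The fused 6/5-membered bicyclic (with one oxygen) is a single π system with 9 sp² atoms and 10 π electrons from ring double bonds plus a heteroatom lone pair. 10 = 4(2)+2, so the system is aromatic and both rings count as aromatic (benzofuran).
The fused 6/6-membered bicyclic is a single π system with 10 sp² atoms and 10 π electrons from ring double bonds. 10 = 4(2)+2, so the system is aromatic and both rings count as aromatic (naphthalene).
The 6-membered ring has two sp³ carbons, so it is not fully conjugated — not aromatic (1,4-cyclohexadiene).
4 of the 5 rings are aromatic. Total: 4.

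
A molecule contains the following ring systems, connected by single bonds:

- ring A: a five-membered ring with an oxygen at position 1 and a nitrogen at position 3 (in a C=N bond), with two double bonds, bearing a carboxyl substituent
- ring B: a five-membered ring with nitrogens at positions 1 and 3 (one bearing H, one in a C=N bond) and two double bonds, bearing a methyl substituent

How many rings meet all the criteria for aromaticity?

Ring A is fully conjugated (every ring atom contributes a p orbital); 2 ring double bonds (4 π electrons) plus a heteroatom lone pair (2) give 6 π electrons. That satisfies 4n+2 with n=1, so ring A is aromatic (oxazole).
Ring B is fully conjugated (every ring atom contributes a p orbital); 2 ring double bonds (4 π electrons) plus a heteroatom lone pair (2) give 6 π electrons. Since 6 = 4n+2 (n=1), ring B is aromatic (imidazole).
Aromatic: A, B. Total: 2.

2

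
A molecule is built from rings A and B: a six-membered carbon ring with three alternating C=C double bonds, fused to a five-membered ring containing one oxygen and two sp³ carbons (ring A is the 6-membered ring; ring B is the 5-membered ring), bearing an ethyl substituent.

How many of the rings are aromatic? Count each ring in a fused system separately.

Ring A has a continuous p-orbital overlap around the ring; 3 ring double bonds give 6 π electrons. Since 6 = 4n+2 (n=1), ring A is aromatic (benzene ring).
Ring B has two sp³ carbons, so it is not fully conjugated — not aromatic (oxolane ring).
Aromatic: A. Total: 1.

1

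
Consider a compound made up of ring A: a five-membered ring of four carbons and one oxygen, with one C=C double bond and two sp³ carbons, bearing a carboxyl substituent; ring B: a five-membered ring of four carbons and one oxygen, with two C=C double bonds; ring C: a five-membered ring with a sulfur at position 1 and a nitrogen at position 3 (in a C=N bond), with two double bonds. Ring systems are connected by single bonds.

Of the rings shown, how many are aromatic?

2

Ring A has two sp³ carbons, so it is not fully conjugated — not aromatic (2,3-dihydrofuran).
Ring B is fully conjugated (every ring atom contributes a p orbital); 2 ring double bonds (4 π electrons) plus a heteroatom lone pair (2) give 6 π electrons. 6 = 4(1)+2, so ring B is aromatic (furan).
Ring C has a continuous p-orbital overlap around the ring; 2 ring double bonds (4 π electrons) plus a heteroatom lone pair (2) give 6 π electrons. 6 = 4(1)+2, so ring C is aromatic (thiazole).
Aromatic: B, C. Total: 2.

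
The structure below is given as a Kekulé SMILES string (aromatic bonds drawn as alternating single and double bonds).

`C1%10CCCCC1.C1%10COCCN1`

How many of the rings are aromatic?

0

The SMILES encodes a six-membered saturated carbon ring; a six-membered saturated ring with an oxygen and an N–H nitrogen at positions 1 and 4.
The 6-membered ring has only sp³ atoms, so it is not fully conjugated — not aromatic (cyclohexane).
The 6-membered ring with one oxygen and one N–H (1,4) has only sp³ atoms, so it is not fully conjugated — not aromatic (morpholine).
None of the rings are aromatic. Total: 0.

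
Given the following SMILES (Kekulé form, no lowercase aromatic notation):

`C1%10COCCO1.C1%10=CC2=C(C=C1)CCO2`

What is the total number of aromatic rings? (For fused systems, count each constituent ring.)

1

The SMILES encodes a six-membered saturated ring with oxygens at positions 1 and 4; a six-membered carbon ring with three alternating C=C double bonds, fused to a five-membered ring containing one oxygen and two sp³ carbons.
The 6-membered ring with two oxygens (1,4) has only sp³ atoms, so it is not fully conjugated — not aromatic (1,4-dioxane).
The 6-membered ring is planar and fully conjugated; 3 ring double bonds give 6 π electrons. Since 6 = 4n+2 (n=1), it is aromatic (benzene ring).
The 5-membered ring with one oxygen has two sp³ carbons, so it is not fully conjugated — not aromatic (oxolane ring).
1 of the 3 rings is aromatic. Total: 1.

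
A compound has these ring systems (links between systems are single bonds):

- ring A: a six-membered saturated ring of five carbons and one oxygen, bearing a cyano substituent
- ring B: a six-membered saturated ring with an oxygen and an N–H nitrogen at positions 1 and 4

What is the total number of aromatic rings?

0

Ring A has only sp³ atoms, so it is not fully conjugated — not aromatic (tetrahydropyran).
Ring B has only sp³ atoms, so it is not fully conjugated — not aromatic (morpholine).
No ring is aromatic. Total: 0.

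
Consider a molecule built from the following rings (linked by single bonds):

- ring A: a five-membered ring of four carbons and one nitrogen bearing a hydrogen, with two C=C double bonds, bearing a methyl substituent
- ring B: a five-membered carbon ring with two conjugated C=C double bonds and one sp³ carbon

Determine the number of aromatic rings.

Ring A is fully conjugated (every ring atom contributes a p orbital); 2 ring double bonds (4 π electrons) plus a heteroatom lone pair (2) give 6 π electrons. 6 = 4(1)+2, so ring A is aromatic (pyrrole).
Ring B has one sp³ carbon, so it is not fully conjugated — not aromatic (cyclopentadiene).
Aromatic: A. Total: 1.

1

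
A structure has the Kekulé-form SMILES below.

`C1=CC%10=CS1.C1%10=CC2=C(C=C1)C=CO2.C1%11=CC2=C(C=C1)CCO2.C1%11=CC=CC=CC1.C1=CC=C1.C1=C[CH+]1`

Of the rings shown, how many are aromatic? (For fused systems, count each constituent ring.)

5

The SMILES encodes a five-membered ring of four carbons and one sulfur, with two C=C double bonds; a six-membered carbon ring with three alternating C=C double bonds, fused to a five-membered ring containing one oxygen and two C=C double bonds; a six-membered carbon ring with three alternating C=C double bonds, fused to a five-membered ring containing one oxygen and two sp³ carbons; a seven-membered carbon ring with three C=C double bonds and one sp³ carbon; a four-membered carbon ring with two alternating C=C double bonds; a three-membered all-carbon ring bearing a positive charge on one carbon, with one C=C double bond.
The 5-membered ring with one sulfur has a continuous p-orbital overlap around the ring; 2 ring double bonds (4 π electrons) plus a heteroatom lone pair (2) give 6 π electrons. That satisfies 4n+2 with n=1, so it is aromatic (thiophene).
The fused 6/5-membered bicyclic (with one oxygen) is a single π system with 9 sp² atoms and 10 π electrons from ring double bonds plus a heteroatom lone pair. 10 = 4(2)+2, so the system is aromatic and both rings count as aromatic (benzofuran).
The 6-membered ring has a continuous p-orbital overlap around the ring; 3 ring double bonds give 6 π electrons. Since 6 = 4n+2 (n=1), it is aromatic (benzene ring).
The 5-membered ring with one oxygen has two sp³ carbons, so it is not fully conjugated — not aromatic (oxolane ring).
The 7-membered ring has one sp³ carbon, so it is not fully conjugated — not aromatic (cycloheptatriene).
The 4-membered ring has only sp² ring atoms; a planar conformation would have a fully conjugated π system of 4 electrons. But 4 = 4(1), which is 4n not 4n+2, so it is not aromatic (cyclobutadiene) — cyclobutadiene is antiaromatic and distorts to a rectangle.
The 3-membered ring has a continuous p-orbital overlap around the ring; 1 ring double bond (2 π electrons) plus the carbocation's empty p orbital (0, but keeps the ring conjugated) give 2 π electrons. That satisfies 4n+2 with n=0, so it is aromatic (cyclopropenyl cation).
5 of the 8 rings are aromatic. Total: 5.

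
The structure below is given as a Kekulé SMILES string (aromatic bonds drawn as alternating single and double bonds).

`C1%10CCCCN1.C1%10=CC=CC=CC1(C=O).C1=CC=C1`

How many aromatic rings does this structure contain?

The SMILES encodes a six-membered saturated ring of five carbons and one N–H nitrogen; a seven-membered carbon ring with three C=C double bonds and one sp³ carbon; a four-membered carbon ring with two alternating C=C double bonds.
The 6-membered ring with one N–H has only sp³ atoms, so it is not fully conjugated — not aromatic (piperidine).
The 7-membered ring has one sp³ carbon, so it is not fully conjugated — not aromatic (cycloheptatriene).
The 4-membered ring has only sp² ring atoms; a planar conformation would have a fully conjugated π system of 4 electrons. But 4 = 4(1), which is 4n not 4n+2, so it is not aromatic (cyclobutadiene) — cyclobutadiene is antiaromatic and distorts to a rectangle.
None of the rings are aromatic. Total: 0.

0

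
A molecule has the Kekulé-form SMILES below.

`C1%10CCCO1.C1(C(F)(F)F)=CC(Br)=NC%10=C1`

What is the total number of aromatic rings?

The SMILES encodes a five-membered saturated ring of four carbons and one oxygen; a six-membered ring of five carbons and one nitrogen with three alternating double bonds.
The 5-membered ring with one oxygen has only sp³ atoms, so it is not fully conjugated — not aromatic (tetrahydrofuran).
The 6-membered ring with one nitrogen has a continuous p-orbital overlap around the ring; 3 ring double bonds give 6 π electrons. Since 6 = 4n+2 (n=1), it is aromatic (pyridine).
1 of the 2 rings is aromatic. Total: 1.

1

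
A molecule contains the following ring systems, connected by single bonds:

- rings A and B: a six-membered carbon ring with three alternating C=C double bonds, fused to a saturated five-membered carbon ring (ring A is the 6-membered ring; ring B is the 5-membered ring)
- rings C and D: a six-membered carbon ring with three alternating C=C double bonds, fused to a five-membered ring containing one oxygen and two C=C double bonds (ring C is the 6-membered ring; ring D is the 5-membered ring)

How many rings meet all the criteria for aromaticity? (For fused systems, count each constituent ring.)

3

Ring A is planar and fully conjugated; 3 ring double bonds give 6 π electrons. That satisfies 4n+2 with n=1, so ring A is aromatic (benzene ring).
Ring B has three sp³ carbons, so it is not fully conjugated — not aromatic (cyclopentane ring).
Rings C and D form a fused bicyclic system (with one oxygen) with 9 sp² atoms and 10 π electrons from ring double bonds plus a heteroatom lone pair. 10 = 4(2)+2, so the system is aromatic and both rings count as aromatic (benzofuran).
Aromatic: A, C, D. Total: 3.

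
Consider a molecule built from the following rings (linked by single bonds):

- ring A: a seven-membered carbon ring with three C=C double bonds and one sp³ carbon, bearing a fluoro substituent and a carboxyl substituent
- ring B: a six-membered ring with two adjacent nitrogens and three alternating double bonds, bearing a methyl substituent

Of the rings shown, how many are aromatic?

1

Ring A has one sp³ carbon, so it is not fully conjugated — not aromatic (cycloheptatriene).
Ring B is fully conjugated (every ring atom contributes a p orbital); 3 ring double bonds give 6 π electrons. 6 = 4(1)+2, so ring B is aromatic (pyridazine).
Aromatic: B. Total: 1.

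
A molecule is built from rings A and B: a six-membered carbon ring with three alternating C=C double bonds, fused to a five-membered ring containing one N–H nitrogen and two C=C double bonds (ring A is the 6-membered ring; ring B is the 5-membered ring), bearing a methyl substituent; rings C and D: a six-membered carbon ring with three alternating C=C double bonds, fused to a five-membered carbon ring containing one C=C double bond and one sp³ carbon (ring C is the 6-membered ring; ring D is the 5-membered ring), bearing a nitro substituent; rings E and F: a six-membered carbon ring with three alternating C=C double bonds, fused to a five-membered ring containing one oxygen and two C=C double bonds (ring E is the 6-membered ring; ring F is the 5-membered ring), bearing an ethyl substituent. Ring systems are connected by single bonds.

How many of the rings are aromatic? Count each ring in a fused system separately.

5

Rings A and B form a fused bicyclic system (with one N–H) with 9 sp² atoms and 10 π electrons from ring double bonds plus a heteroatom lone pair. 10 = 4(2)+2, so the system is aromatic and both rings count as aromatic (indole).
Ring C is fully conjugated (every ring atom contributes a p orbital); 3 ring double bonds give 6 π electrons. 6 = 4(1)+2, so ring C is aromatic (benzene ring).
Ring D has one sp³ carbon, so it is not fully conjugated — not aromatic (cyclopentene ring).
Rings E and F form a fused bicyclic system (with one oxygen) with 9 sp² atoms and 10 π electrons from ring double bonds plus a heteroatom lone pair. 10 = 4(2)+2, so the system is aromatic and both rings count as aromatic (benzofuran).
Aromatic: A, B, C, E, F. Total: 5.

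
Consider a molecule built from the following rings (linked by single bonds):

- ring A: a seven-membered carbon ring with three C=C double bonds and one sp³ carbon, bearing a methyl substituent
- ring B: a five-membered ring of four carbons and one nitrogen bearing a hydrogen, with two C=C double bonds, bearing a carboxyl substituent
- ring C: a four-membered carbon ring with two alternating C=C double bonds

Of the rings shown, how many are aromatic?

1

Ring A has one sp³ carbon, so it is not fully conjugated — not aromatic (cycloheptatriene).
Ring B is planar and fully conjugated; 2 ring double bonds (4 π electrons) plus a heteroatom lone pair (2) give 6 π electrons. Since 6 = 4n+2 (n=1), ring B is aromatic (pyrrole).
Ring C has only sp² ring atoms; a planar conformation would have a fully conjugated π system of 4 electrons. But 4 = 4(1), which is 4n not 4n+2, so ring C is not aromatic (cyclobutadiene) — cyclobutadiene is antiaromatic and distorts to a rectangle.
Aromatic: B. Total: 1.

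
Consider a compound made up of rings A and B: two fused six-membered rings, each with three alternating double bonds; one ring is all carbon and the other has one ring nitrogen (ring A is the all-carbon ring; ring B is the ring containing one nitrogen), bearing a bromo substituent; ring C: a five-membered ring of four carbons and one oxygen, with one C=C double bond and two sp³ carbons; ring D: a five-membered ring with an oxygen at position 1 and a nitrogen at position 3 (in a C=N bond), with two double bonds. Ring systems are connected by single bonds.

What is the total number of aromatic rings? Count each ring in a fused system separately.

Rings A and B form a fused bicyclic system (with one nitrogen) with 10 sp² atoms and 10 π electrons from ring double bonds. 10 = 4(2)+2, so the system is aromatic and both rings count as aromatic (quinoline).
Ring C has two sp³ carbons, so it is not fully conjugated — not aromatic (2,3-dihydrofuran).
Ring D is fully conjugated (every ring atom contributes a p orbital); 2 ring double bonds (4 π electrons) plus a heteroatom lone pair (2) give 6 π electrons. Since 6 = 4n+2 (n=1), ring D is aromatic (oxazole).
Aromatic: A, B, D. Total: 3.

3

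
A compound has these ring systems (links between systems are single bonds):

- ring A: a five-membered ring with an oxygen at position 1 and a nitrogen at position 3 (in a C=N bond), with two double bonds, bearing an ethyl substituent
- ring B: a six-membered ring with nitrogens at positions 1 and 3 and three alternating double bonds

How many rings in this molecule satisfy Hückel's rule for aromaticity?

Ring A is planar and fully conjugated; 2 ring double bonds (4 π electrons) plus a heteroatom lone pair (2) give 6 π electrons. Since 6 = 4n+2 (n=1), ring A is aromatic (oxazole).
Ring B is fully conjugated (every ring atom contributes a p orbital); 3 ring double bonds give 6 π electrons. 6 = 4(1)+2, so ring B is aromatic (pyrimidine).
Aromatic: A, B. Total: 2.

2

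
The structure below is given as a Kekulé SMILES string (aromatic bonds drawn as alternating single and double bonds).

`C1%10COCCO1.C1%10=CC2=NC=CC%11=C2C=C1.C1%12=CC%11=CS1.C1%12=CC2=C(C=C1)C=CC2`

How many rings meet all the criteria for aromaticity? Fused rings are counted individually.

The SMILES encodes a six-membered saturated ring with oxygens at positions 1 and 4; two fused six-membered rings, each with three alternating double bonds; one ring is all carbon and the other has one ring nitrogen; a five-membered ring of four carbons and one sulfur, with two C=C double bonds; a six-membered carbon ring with three alternating C=C double bonds, fused to a five-membered carbon ring containing one C=C double bond and one sp³ carbon.
The 6-membered ring with two oxygens (1,4) has only sp³ atoms, so it is not fully conjugated — not aromatic (1,4-dioxane).
The fused 6/6-membered bicyclic (with one nitrogen) is a single π system with 10 sp² atoms and 10 π electrons from ring double bonds. 10 = 4(2)+2, so the system is aromatic and both rings count as aromatic (quinoline).
The 5-membered ring with one sulfur has a continuous p-orbital overlap around the ring; 2 ring double bonds (4 π electrons) plus a heteroatom lone pair (2) give 6 π electrons. That satisfies 4n+2 with n=1, so it is aromatic (thiophene).
The 6-membered ring is fully conjugated (every ring atom contributes a p orbital); 3 ring double bonds give 6 π electrons. 6 = 4(1)+2, so it is aromatic (benzene ring).
The 5-membered ring has one sp³ carbon, so it is not fully conjugated — not aromatic (cyclopentene ring).
4 of the 6 rings are aromatic. Total: 4.

4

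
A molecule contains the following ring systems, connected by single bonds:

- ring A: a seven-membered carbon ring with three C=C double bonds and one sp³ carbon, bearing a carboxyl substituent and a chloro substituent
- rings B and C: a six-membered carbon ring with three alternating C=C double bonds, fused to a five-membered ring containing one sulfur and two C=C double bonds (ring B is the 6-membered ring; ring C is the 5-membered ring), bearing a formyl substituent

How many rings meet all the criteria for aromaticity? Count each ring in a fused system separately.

2

Ring A has one sp³ carbon, so it is not fully conjugated — not aromatic (cycloheptatriene).
Rings B and C form a fused bicyclic system (with one sulfur) with 9 sp² atoms and 10 π electrons from ring double bonds plus a heteroatom lone pair. 10 = 4(2)+2, so the system is aromatic and both rings count as aromatic (benzothiophene).
Aromatic: B, C. Total: 2.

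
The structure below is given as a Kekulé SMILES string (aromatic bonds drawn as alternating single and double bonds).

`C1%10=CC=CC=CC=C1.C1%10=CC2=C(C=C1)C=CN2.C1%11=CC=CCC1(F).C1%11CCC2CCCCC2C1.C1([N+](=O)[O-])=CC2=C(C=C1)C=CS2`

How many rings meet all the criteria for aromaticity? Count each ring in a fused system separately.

The SMILES encodes an eight-membered carbon ring with four alternating C=C double bonds; a six-membered carbon ring with three alternating C=C double bonds, fused to a five-membered ring containing one N–H nitrogen and two C=C double bonds; a six-membered carbon ring with two conjugated C=C double bonds and two sp³ carbons; two fused six-membered saturated carbon rings; a six-membered carbon ring with three alternating C=C double bonds, fused to a five-membered ring containing one sulfur and two C=C double bonds.
The 8-membered ring has only sp² ring atoms; a planar conformation would have a fully conjugated π system of 8 electrons. But 8 = 4(2), which is 4n not 4n+2, so it is not aromatic (cyclooctatetraene) — cyclooctatetraene distorts into a non-planar tub to avoid antiaromaticity.
The fused 6/5-membered bicyclic (with one N–H) is a single π system with 9 sp² atoms and 10 π electrons from ring double bonds plus a heteroatom lone pair. 10 = 4(2)+2, so the system is aromatic and both rings count as aromatic (indole).
The 6-membered ring has two sp³ carbons, so it is not fully conjugated — not aromatic (1,3-cyclohexadiene).
The second 6-membered ring has only sp³ atoms, so it is not fully conjugated — not aromatic (cyclohexane ring).
The third 6-membered ring has only sp³ atoms, so it is not fully conjugated — not aromatic (cyclohexane ring).
The fused 6/5-membered bicyclic (with one sulfur) is a single π system with 9 sp² atoms and 10 π electrons from ring double bonds plus a heteroatom lone pair. 10 = 4(2)+2, so the system is aromatic and both rings count as aromatic (benzothiophene).
4 of the 8 rings are aromatic. Total: 4.

4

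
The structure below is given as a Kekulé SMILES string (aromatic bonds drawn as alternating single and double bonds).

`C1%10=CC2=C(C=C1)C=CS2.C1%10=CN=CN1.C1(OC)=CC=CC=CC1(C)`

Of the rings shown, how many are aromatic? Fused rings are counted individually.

3

The SMILES encodes a six-membered carbon ring with three alternating C=C double bonds, fused to a five-membered ring containing one sulfur and two C=C double bonds; a five-membered ring with nitrogens at positions 1 and 3 (one bearing H, one in a C=N bond) and two double bonds; a seven-membered carbon ring with three C=C double bonds and one sp³ carbon.
The fused 6/5-membered bicyclic (with one sulfur) is a single π system with 9 sp² atoms and 10 π electrons from ring double bonds plus a heteroatom lone pair. 10 = 4(2)+2, so the system is aromatic and both rings count as aromatic (benzothiophene).
The 5-membered ring with two nitrogens (one N–H, one =N–) is fully conjugated (every ring atom contributes a p orbital); 2 ring double bonds (4 π electrons) plus a heteroatom lone pair (2) give 6 π electrons. Since 6 = 4n+2 (n=1), it is aromatic (imidazole).
The 7-membered ring has one sp³ carbon, so it is not fully conjugated — not aromatic (cycloheptatriene).
3 of the 4 rings are aromatic. Total: 3.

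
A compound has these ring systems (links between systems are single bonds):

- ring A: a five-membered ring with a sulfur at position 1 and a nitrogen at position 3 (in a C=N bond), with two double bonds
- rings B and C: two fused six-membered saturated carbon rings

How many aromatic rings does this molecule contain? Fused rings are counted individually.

Ring A is fully conjugated (every ring atom contributes a p orbital); 2 ring double bonds (4 π electrons) plus a heteroatom lone pair (2) give 6 π electrons. That satisfies 4n+2 with n=1, so ring A is aromatic (thiazole).
Ring B has only sp³ atoms, so it is not fully conjugated — not aromatic (cyclohexane ring).
Ring C has only sp³ atoms, so it is not fully conjugated — not aromatic (cyclohexane ring).
Aromatic: A. Total: 1.

1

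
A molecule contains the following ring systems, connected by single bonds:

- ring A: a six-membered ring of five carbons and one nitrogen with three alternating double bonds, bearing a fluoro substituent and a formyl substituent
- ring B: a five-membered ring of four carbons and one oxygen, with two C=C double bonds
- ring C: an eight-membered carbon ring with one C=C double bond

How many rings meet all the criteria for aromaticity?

2

Ring A is planar and fully conjugated; 3 ring double bonds give 6 π electrons. That satisfies 4n+2 with n=1, so ring A is aromatic (pyridine).
Ring B has a continuous p-orbital overlap around the ring; 2 ring double bonds (4 π electrons) plus a heteroatom lone pair (2) give 6 π electrons. That satisfies 4n+2 with n=1, so ring B is aromatic (furan).
Ring C has six sp³ carbons, so it is not fully conjugated — not aromatic (cyclooctene).
Aromatic: A, B. Total: 2.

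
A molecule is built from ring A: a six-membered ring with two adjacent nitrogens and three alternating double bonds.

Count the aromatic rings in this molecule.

1

Ring A is fully conjugated (every ring atom contributes a p orbital); 3 ring double bonds give 6 π electrons. That satisfies 4n+2 with n=1, so ring A is aromatic (pyridazine).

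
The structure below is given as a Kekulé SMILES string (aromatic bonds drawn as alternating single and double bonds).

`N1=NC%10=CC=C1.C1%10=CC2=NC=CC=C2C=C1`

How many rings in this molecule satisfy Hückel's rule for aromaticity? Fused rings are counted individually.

The SMILES encodes a six-membered ring with two adjacent nitrogens and three alternating double bonds; two fused six-membered rings, each with three alternating double bonds; one ring is all carbon and the other has one ring nitrogen.
The 6-membered ring with two nitrogens (1,2) has a continuous p-orbital overlap around the ring; 3 ring double bonds give 6 π electrons. That satisfies 4n+2 with n=1, so it is aromatic (pyridazine).
The fused 6/6-membered bicyclic (with one nitrogen) is a single π system with 10 sp² atoms and 10 π electrons from ring double bonds. 10 = 4(2)+2, so the system is aromatic and both rings count as aromatic (quinoline).
3 of the 3 rings are aromatic. Total: 3.

3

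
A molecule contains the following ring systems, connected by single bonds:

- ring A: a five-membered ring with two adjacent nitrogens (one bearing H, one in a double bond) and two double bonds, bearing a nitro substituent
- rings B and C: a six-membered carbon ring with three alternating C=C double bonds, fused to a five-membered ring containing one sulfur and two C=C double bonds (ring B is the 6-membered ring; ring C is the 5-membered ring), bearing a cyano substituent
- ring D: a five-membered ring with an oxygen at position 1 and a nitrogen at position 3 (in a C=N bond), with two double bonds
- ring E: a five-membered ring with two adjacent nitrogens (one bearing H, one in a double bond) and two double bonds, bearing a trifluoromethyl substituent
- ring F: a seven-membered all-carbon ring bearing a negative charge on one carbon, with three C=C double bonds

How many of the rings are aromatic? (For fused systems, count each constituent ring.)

5

Ring A is planar and fully conjugated; 2 ring double bonds (4 π electrons) plus a heteroatom lone pair (2) give 6 π electrons. 6 = 4(1)+2, so ring A is aromatic (pyrazole).
Rings B and C form a fused bicyclic system (with one sulfur) with 9 sp² atoms and 10 π electrons from ring double bonds plus a heteroatom lone pair. 10 = 4(2)+2, so the system is aromatic and both rings count as aromatic (benzothiophene).
Ring D is fully conjugated (every ring atom contributes a p orbital); 2 ring double bonds (4 π electrons) plus a heteroatom lone pair (2) give 6 π electrons. Since 6 = 4n+2 (n=1), ring D is aromatic (oxazole).
Ring E is planar and fully conjugated; 2 ring double bonds (4 π electrons) plus a heteroatom lone pair (2) give 6 π electrons. 6 = 4(1)+2, so ring E is aromatic (pyrazole).
Ring F has only sp² ring atoms; a planar conformation would have a fully conjugated π system of 8 electrons. But 8 = 4(2), which is 4n not 4n+2, so ring F is not aromatic (cycloheptatrienyl anion).
Aromatic: A, B, C, D, E. Total: 5.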